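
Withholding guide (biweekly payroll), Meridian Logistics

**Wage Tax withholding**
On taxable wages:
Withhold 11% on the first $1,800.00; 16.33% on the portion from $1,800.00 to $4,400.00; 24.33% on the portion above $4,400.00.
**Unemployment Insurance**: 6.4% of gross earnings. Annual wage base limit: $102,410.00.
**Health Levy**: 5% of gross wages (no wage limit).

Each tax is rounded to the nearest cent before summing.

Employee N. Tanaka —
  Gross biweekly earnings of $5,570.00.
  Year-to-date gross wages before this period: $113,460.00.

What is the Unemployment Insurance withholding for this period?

$0.00

Unemployment Insurance: YTD $113,460.00 ≥ cap $102,410.00 → $0.00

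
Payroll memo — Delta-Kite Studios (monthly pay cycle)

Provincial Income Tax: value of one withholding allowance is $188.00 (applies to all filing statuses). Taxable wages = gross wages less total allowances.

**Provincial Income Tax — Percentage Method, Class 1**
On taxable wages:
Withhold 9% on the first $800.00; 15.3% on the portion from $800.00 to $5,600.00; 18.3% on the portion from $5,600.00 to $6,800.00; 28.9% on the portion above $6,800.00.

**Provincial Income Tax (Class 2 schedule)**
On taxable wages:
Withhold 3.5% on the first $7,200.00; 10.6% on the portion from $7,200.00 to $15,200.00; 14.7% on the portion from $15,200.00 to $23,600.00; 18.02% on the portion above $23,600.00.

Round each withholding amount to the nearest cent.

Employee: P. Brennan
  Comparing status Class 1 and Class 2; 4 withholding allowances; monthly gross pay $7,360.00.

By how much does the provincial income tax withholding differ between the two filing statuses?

$759.58

Provincial Income Tax (Class 1): taxable = $7,360.00 − 4×$188.00 = $6,608.00
  $806.40 + 18.3% × ($6,608.00 − $5,600.00) = $806.40 + 18.3% × $1,008.00 = $990.86
Provincial Income Tax (Class 2): taxable = $7,360.00 − 4×$188.00 = $6,608.00
  3.5% × $6,608.00 = $231.28
Difference: |$990.86 − $231.28| = $759.58 (higher under Class 1)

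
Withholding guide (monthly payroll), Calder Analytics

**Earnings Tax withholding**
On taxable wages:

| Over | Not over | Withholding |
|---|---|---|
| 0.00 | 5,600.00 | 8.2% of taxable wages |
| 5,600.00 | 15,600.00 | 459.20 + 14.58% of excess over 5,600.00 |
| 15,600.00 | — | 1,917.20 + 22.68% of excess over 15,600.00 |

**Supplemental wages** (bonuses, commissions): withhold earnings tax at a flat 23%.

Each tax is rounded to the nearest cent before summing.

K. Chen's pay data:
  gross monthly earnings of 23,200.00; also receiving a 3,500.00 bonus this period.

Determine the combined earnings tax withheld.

4,445.88

Earnings Tax: taxable = 23,200.00
  1,917.20 + 22.68% × (23,200.00 − 15,600.00) = 1,917.20 + 22.68% × 7,600.00 = 3,640.88
Supplemental (23% flat on bonus): 23% × 3,500.00 = 805.00
Total earnings tax: 3,640.88 + 805.00 = 4,445.88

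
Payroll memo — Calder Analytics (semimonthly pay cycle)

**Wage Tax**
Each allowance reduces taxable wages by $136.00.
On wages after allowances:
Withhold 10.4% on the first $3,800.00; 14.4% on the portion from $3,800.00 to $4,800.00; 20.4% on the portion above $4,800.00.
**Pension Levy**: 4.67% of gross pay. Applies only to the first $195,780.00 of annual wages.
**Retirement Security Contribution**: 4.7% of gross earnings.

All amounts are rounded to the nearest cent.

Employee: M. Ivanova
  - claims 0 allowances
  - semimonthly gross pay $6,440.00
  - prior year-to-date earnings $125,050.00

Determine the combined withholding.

Wage Tax: taxable = $6,440.00
  $539.20 + 20.4% × ($6,440.00 − $4,800.00) = $539.20 + 20.4% × $1,640.00 = $873.76
Pension Levy: 4.67% × $6,440.00 = $300.75
Retirement Security Contribution: 4.7% × $6,440.00 = $302.68
Total: $873.76 + $300.75 + $302.68 = $1,477.19

$1,477.19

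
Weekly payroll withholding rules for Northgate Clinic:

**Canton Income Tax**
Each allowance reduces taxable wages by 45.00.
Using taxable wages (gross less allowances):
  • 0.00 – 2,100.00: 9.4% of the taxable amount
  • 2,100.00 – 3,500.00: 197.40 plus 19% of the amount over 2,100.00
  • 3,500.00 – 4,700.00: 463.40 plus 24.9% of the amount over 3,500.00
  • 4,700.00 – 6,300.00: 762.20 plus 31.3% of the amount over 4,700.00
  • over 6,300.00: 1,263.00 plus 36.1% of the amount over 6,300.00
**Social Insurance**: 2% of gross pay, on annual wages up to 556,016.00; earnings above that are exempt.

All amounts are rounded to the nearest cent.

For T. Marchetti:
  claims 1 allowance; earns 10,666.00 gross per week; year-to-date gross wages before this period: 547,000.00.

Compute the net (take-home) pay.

Canton Income Tax: taxable = 10,666.00 − 1×45.00 = 10,621.00
  1,263.00 + 36.1% × (10,621.00 − 6,300.00) = 1,263.00 + 36.1% × 4,321.00 = 2,822.88
Social Insurance: cap 556,016.00 − YTD 547,000.00 = 9,016.00 subject; 2% × 9,016.00 = 180.32
Total withheld: 2,822.88 + 180.32 = 3,003.20
Net pay: 10,666.00 − 3,003.20 = 7,662.80

7,662.80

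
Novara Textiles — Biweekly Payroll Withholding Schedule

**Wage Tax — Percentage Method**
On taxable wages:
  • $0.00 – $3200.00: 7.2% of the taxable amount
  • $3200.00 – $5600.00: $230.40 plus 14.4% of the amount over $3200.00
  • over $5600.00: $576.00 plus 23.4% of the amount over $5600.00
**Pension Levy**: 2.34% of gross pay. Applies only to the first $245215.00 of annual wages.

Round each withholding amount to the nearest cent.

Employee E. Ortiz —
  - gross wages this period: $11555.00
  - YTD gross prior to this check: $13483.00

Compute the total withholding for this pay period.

Wage Tax: taxable = $11555.00
  $576.00 + 23.4% × ($11555.00 − $5600.00) = $576.00 + 23.4% × $5955.00 = $1969.47
Pension Levy: 2.34% × $11555.00 = $270.39
Total: $1969.47 + $270.39 = $2239.86

$2239.86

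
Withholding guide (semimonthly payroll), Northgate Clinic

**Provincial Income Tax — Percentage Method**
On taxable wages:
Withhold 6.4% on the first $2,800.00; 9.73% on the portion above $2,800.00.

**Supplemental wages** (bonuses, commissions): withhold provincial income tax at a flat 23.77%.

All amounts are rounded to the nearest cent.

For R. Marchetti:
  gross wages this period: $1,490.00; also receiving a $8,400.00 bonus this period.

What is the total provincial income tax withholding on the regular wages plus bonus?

Provincial Income Tax: taxable = $1,490.00
  6.4% × $1,490.00 = $95.36
Supplemental (23.77% flat on bonus): 23.77% × $8,400.00 = $1,996.68
Total provincial income tax: $95.36 + $1,996.68 = $2,092.04

$2,092.04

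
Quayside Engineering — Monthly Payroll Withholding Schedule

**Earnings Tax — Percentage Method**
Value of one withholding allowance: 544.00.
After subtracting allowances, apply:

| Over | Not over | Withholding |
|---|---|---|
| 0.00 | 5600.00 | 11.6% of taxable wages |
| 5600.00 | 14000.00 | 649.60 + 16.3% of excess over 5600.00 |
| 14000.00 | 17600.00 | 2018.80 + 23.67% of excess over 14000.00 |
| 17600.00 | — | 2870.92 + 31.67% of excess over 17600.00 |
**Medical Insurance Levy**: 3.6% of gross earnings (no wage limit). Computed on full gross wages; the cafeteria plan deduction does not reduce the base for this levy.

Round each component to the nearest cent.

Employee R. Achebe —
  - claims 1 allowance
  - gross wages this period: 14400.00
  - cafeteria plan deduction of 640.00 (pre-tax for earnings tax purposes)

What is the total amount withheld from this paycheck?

2409.41

Earnings Tax: taxable = 14400.00 − 640.00 − 1×544.00 = 13216.00
  649.60 + 16.3% × (13216.00 − 5600.00) = 649.60 + 16.3% × 7616.00 = 1891.01
Medical Insurance Levy: 3.6% × 14400.00 = 518.40
Total: 1891.01 + 518.40 = 2409.41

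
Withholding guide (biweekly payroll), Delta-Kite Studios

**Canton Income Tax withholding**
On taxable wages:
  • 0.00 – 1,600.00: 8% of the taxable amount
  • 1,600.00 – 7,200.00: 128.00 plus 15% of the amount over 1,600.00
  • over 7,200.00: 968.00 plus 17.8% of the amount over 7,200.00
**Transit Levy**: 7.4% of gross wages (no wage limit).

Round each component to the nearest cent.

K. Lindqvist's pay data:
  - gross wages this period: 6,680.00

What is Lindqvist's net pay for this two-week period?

5,295.68

Canton Income Tax: taxable = 6,680.00
  128.00 + 15% × (6,680.00 − 1,600.00) = 128.00 + 15% × 5,080.00 = 890.00
Transit Levy: 7.4% × 6,680.00 = 494.32
Total withheld: 890.00 + 494.32 = 1,384.32
Net pay: 6,680.00 − 1,384.32 = 5,295.68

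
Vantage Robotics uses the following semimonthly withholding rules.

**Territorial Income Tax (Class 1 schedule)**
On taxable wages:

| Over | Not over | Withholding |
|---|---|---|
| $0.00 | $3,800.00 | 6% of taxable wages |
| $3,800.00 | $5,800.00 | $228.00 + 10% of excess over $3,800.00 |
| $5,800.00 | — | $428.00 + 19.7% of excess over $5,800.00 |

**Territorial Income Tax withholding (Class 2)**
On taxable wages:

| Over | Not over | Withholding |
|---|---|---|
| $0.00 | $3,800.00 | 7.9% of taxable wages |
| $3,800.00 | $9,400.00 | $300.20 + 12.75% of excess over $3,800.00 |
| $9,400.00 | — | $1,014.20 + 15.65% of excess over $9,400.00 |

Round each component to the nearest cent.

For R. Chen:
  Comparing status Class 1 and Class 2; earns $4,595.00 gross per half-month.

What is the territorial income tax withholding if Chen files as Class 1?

Territorial Income Tax (Class 1): taxable = $4,595.00
  $228.00 + 10% × ($4,595.00 − $3,800.00) = $228.00 + 10% × $795.00 = $307.50

$307.50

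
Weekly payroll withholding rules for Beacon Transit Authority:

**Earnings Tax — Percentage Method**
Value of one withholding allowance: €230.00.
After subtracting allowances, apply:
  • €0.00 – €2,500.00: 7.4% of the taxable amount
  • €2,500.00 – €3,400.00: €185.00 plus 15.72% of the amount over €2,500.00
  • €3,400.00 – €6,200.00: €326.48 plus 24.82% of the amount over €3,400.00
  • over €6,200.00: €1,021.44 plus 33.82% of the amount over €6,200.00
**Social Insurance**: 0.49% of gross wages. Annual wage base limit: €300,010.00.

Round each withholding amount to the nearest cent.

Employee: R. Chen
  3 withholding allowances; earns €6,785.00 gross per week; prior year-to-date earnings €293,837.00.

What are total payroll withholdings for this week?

Earnings Tax: taxable = €6,785.00 − 3×€230.00 = €6,095.00
  €326.48 + 24.82% × (€6,095.00 − €3,400.00) = €326.48 + 24.82% × €2,695.00 = €995.38
Social Insurance: cap €300,010.00 − YTD €293,837.00 = €6,173.00 subject; 0.49% × €6,173.00 = €30.25
Total: €995.38 + €30.25 = €1,025.63

€1,025.63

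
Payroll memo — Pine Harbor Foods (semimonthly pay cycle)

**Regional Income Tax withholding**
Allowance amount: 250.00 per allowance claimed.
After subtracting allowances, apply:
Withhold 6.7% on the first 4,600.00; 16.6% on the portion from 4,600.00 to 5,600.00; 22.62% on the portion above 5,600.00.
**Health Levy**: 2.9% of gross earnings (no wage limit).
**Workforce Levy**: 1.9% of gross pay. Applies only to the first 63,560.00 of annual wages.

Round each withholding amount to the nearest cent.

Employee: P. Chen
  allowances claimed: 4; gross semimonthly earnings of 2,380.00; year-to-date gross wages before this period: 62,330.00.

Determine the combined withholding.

Regional Income Tax: taxable = 2,380.00 − 4×250.00 = 1,380.00
  6.7% × 1,380.00 = 92.46
Health Levy: 2.9% × 2,380.00 = 69.02
Workforce Levy: cap 63,560.00 − YTD 62,330.00 = 1,230.00 subject; 1.9% × 1,230.00 = 23.37
Total: 92.46 + 69.02 + 23.37 = 184.85

184.85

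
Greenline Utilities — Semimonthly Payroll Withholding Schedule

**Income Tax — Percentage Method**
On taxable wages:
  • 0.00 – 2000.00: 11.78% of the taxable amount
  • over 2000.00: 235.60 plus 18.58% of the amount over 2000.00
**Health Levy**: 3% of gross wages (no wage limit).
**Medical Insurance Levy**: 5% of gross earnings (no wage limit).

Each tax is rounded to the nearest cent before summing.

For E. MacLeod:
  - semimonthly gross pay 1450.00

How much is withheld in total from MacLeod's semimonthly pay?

Income Tax: taxable = 1450.00
  11.78% × 1450.00 = 170.81
Health Levy: 3% × 1450.00 = 43.50
Medical Insurance Levy: 5% × 1450.00 = 72.50
Total: 170.81 + 43.50 + 72.50 = 286.81

286.81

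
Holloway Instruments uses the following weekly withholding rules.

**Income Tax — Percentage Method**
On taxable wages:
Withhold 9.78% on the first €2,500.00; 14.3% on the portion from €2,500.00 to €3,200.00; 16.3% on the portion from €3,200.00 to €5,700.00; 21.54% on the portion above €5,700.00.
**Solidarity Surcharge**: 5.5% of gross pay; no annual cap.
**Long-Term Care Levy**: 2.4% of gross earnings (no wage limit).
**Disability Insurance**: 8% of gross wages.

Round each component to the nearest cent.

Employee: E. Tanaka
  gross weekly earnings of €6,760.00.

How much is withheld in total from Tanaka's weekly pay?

€2,055.26

Income Tax: taxable = €6,760.00
  €752.10 + 21.54% × (€6,760.00 − €5,700.00) = €752.10 + 21.54% × €1,060.00 = €980.42
Solidarity Surcharge: 5.5% × €6,760.00 = €371.80
Long-Term Care Levy: 2.4% × €6,760.00 = €162.24
Disability Insurance: 8% × €6,760.00 = €540.80
Total: €980.42 + €371.80 + €162.24 + €540.80 = €2,055.26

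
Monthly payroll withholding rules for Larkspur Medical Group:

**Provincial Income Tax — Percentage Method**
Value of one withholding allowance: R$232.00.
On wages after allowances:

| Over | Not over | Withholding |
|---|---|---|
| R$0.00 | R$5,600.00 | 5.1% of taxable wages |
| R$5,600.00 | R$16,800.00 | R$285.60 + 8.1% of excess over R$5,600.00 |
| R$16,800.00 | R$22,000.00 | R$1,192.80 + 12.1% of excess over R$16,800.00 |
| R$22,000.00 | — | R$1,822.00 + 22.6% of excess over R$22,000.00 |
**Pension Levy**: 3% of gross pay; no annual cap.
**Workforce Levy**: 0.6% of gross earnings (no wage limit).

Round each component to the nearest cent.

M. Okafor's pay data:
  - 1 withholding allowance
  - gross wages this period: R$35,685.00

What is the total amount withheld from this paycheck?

R$6,147.04

Provincial Income Tax: taxable = R$35,685.00 − 1×R$232.00 = R$35,453.00
  R$1,822.00 + 22.6% × (R$35,453.00 − R$22,000.00) = R$1,822.00 + 22.6% × R$13,453.00 = R$4,862.38
Pension Levy: 3% × R$35,685.00 = R$1,070.55
Workforce Levy: 0.6% × R$35,685.00 = R$214.11
Total: R$4,862.38 + R$1,070.55 + R$214.11 = R$6,147.04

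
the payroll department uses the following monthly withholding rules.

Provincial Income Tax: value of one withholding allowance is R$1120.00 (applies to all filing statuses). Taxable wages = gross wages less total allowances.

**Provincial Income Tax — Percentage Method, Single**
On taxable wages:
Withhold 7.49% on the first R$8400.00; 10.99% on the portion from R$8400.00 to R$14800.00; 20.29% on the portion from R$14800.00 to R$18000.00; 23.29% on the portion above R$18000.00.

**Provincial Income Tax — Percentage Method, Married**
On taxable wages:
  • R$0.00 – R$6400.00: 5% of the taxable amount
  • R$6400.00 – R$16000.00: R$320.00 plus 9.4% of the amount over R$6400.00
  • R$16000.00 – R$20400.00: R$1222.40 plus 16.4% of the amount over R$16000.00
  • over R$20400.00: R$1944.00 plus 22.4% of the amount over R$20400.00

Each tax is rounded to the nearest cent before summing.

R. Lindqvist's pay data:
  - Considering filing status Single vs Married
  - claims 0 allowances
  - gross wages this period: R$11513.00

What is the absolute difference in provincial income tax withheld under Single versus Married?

Provincial Income Tax (Single): taxable = R$11513.00
  R$629.16 + 10.99% × (R$11513.00 − R$8400.00) = R$629.16 + 10.99% × R$3113.00 = R$971.28
Provincial Income Tax (Married): taxable = R$11513.00
  R$320.00 + 9.4% × (R$11513.00 − R$6400.00) = R$320.00 + 9.4% × R$5113.00 = R$800.62
Difference: |R$971.28 − R$800.62| = R$170.66 (higher under Single)

R$170.66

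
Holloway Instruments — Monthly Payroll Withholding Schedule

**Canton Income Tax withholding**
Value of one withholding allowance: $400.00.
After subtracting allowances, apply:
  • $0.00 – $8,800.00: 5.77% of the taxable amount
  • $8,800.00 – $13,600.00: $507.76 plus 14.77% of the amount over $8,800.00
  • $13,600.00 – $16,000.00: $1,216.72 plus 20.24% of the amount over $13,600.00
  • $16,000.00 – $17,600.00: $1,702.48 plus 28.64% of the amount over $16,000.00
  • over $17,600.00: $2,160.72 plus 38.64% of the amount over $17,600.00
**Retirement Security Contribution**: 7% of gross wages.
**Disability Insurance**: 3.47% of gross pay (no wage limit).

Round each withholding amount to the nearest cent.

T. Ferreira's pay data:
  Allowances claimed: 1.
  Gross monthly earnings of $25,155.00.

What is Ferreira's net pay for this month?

$17,595.86

Canton Income Tax: taxable = $25,155.00 − 1×$400.00 = $24,755.00
  $2,160.72 + 38.64% × ($24,755.00 − $17,600.00) = $2,160.72 + 38.64% × $7,155.00 = $4,925.41
Retirement Security Contribution: 7% × $25,155.00 = $1,760.85
Disability Insurance: 3.47% × $25,155.00 = $872.88
Total withheld: $4,925.41 + $1,760.85 + $872.88 = $7,559.14
Net pay: $25,155.00 − $7,559.14 = $17,595.86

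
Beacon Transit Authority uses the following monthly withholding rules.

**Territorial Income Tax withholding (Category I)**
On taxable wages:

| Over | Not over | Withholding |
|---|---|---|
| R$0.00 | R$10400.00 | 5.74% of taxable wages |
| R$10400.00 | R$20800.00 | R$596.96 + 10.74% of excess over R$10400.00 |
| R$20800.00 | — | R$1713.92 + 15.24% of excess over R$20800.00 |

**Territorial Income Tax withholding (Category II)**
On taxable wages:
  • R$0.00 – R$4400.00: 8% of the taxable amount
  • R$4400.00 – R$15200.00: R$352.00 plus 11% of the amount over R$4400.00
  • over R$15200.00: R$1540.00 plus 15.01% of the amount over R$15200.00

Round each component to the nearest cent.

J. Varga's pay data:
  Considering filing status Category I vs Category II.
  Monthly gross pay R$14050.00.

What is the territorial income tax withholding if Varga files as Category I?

R$988.97

Territorial Income Tax (Category I): taxable = R$14050.00
  R$596.96 + 10.74% × (R$14050.00 − R$10400.00) = R$596.96 + 10.74% × R$3650.00 = R$988.97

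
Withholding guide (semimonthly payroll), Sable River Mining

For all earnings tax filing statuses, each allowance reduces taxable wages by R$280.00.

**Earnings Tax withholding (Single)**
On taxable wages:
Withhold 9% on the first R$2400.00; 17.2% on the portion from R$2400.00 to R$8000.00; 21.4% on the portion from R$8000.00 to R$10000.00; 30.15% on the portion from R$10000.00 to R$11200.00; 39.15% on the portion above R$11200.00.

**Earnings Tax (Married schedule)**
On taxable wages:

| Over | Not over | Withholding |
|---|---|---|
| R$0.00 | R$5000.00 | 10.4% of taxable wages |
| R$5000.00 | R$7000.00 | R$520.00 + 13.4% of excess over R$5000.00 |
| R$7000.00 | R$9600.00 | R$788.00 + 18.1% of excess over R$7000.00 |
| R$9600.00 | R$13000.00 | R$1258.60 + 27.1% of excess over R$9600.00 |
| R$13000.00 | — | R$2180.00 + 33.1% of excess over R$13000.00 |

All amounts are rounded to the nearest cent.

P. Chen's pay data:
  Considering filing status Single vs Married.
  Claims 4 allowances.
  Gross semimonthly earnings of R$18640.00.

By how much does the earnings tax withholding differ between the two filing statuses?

R$767.16

Earnings Tax (Single): taxable = R$18640.00 − 4×R$280.00 = R$17520.00
  R$1969.00 + 39.15% × (R$17520.00 − R$11200.00) = R$1969.00 + 39.15% × R$6320.00 = R$4443.28
Earnings Tax (Married): taxable = R$18640.00 − 4×R$280.00 = R$17520.00
  R$2180.00 + 33.1% × (R$17520.00 − R$13000.00) = R$2180.00 + 33.1% × R$4520.00 = R$3676.12
Difference: |R$4443.28 − R$3676.12| = R$767.16 (higher under Single)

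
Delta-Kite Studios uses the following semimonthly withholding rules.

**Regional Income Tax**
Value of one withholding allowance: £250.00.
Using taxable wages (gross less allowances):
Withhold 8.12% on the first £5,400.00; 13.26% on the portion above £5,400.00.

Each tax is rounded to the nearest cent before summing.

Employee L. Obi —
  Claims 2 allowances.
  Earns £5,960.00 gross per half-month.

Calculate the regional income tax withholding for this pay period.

£446.44

Regional Income Tax: taxable = £5,960.00 − 2×£250.00 = £5,460.00
  £438.48 + 13.26% × (£5,460.00 − £5,400.00) = £438.48 + 13.26% × £60.00 = £446.44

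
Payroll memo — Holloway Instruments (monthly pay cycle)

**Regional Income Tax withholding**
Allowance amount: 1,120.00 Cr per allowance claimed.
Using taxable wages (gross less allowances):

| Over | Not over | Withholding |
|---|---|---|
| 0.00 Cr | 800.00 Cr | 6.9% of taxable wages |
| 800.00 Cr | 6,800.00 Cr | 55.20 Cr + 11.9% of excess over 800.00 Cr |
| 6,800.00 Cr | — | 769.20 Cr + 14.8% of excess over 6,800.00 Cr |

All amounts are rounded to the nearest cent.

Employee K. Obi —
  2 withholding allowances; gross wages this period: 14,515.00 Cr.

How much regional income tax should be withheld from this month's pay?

1,579.50 Cr

Regional Income Tax: taxable = 14,515.00 Cr − 2×1,120.00 Cr = 12,275.00 Cr
  769.20 Cr + 14.8% × (12,275.00 Cr − 6,800.00 Cr) = 769.20 Cr + 14.8% × 5,475.00 Cr = 1,579.50 Cr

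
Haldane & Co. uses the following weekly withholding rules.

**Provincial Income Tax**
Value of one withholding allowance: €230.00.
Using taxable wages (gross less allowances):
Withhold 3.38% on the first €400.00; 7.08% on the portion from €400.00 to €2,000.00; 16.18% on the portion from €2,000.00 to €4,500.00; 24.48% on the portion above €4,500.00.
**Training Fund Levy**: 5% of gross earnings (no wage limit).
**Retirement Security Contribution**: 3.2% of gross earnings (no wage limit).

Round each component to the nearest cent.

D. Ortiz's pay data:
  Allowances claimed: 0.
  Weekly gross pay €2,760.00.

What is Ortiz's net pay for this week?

Provincial Income Tax: taxable = €2,760.00
  €126.80 + 16.18% × (€2,760.00 − €2,000.00) = €126.80 + 16.18% × €760.00 = €249.77
Training Fund Levy: 5% × €2,760.00 = €138.00
Retirement Security Contribution: 3.2% × €2,760.00 = €88.32
Total withheld: €249.77 + €138.00 + €88.32 = €476.09
Net pay: €2,760.00 − €476.09 = €2,283.91

€2,283.91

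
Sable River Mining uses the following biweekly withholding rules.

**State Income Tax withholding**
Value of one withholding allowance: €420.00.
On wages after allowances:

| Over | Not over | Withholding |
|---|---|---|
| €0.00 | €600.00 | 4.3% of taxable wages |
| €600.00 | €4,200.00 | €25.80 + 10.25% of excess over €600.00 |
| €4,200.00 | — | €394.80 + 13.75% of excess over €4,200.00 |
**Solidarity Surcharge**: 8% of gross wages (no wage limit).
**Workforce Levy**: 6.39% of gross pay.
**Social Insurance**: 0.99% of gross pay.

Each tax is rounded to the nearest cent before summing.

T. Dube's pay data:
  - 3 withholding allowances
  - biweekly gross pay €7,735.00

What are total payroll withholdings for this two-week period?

€1,897.26

State Income Tax: taxable = €7,735.00 − 3×€420.00 = €6,475.00
  €394.80 + 13.75% × (€6,475.00 − €4,200.00) = €394.80 + 13.75% × €2,275.00 = €707.61
Solidarity Surcharge: 8% × €7,735.00 = €618.80
Workforce Levy: 6.39% × €7,735.00 = €494.27
Social Insurance: 0.99% × €7,735.00 = €76.58
Total: €707.61 + €618.80 + €494.27 + €76.58 = €1,897.26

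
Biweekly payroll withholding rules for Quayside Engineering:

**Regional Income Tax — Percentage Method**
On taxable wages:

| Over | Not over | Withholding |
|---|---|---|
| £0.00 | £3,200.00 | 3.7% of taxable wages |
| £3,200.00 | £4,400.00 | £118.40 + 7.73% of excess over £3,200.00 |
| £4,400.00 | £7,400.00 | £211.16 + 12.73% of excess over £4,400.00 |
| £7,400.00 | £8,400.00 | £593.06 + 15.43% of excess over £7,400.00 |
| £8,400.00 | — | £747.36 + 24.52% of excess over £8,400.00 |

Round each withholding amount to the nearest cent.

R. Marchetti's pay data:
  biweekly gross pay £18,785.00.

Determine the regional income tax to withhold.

Regional Income Tax: taxable = £18,785.00
  £747.36 + 24.52% × (£18,785.00 − £8,400.00) = £747.36 + 24.52% × £10,385.00 = £3,293.76

£3,293.76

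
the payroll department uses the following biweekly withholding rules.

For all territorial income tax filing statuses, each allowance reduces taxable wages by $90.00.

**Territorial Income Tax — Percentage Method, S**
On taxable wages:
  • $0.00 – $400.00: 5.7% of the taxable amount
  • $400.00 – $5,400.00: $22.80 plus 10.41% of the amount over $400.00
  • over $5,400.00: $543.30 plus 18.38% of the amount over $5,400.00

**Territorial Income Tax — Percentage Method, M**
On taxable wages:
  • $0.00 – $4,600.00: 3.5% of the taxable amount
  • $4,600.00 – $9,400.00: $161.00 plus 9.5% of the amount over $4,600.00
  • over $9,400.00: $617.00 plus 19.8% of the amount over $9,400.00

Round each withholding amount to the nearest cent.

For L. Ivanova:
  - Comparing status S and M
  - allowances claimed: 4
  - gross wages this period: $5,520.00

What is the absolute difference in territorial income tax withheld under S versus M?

Territorial Income Tax (S): taxable = $5,520.00 − 4×$90.00 = $5,160.00
  $22.80 + 10.41% × ($5,160.00 − $400.00) = $22.80 + 10.41% × $4,760.00 = $518.32
Territorial Income Tax (M): taxable = $5,520.00 − 4×$90.00 = $5,160.00
  $161.00 + 9.5% × ($5,160.00 − $4,600.00) = $161.00 + 9.5% × $560.00 = $214.20
Difference: |$518.32 − $214.20| = $304.12 (higher under S)

$304.12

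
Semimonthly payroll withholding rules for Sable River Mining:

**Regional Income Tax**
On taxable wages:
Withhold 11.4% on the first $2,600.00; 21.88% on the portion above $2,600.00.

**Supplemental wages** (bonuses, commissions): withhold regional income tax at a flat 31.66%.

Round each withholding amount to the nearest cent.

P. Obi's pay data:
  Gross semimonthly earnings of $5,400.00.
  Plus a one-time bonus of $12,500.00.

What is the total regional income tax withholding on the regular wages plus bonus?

Regional Income Tax: taxable = $5,400.00
  $296.40 + 21.88% × ($5,400.00 − $2,600.00) = $296.40 + 21.88% × $2,800.00 = $909.04
Supplemental (31.66% flat on bonus): 31.66% × $12,500.00 = $3,957.50
Total regional income tax: $909.04 + $3,957.50 = $4,866.54

$4,866.54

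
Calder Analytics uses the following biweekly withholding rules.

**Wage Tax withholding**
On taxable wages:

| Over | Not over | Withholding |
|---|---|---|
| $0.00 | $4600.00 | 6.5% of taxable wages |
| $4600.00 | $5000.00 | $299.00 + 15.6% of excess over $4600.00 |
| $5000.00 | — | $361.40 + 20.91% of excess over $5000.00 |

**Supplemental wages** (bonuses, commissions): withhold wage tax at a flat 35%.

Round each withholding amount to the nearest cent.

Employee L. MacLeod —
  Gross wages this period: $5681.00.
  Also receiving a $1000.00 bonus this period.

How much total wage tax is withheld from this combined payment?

$853.80

Wage Tax: taxable = $5681.00
  $361.40 + 20.91% × ($5681.00 − $5000.00) = $361.40 + 20.91% × $681.00 = $503.80
Supplemental (35% flat on bonus): 35% × $1000.00 = $350.00
Total wage tax: $503.80 + $350.00 = $853.80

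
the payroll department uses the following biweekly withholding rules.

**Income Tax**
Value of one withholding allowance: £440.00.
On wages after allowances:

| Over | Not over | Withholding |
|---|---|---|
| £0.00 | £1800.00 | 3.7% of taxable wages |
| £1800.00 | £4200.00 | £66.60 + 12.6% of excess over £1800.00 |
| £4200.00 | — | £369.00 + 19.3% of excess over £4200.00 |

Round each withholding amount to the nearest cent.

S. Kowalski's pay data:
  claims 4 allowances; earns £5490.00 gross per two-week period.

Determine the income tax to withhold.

£309.78

Income Tax: taxable = £5490.00 − 4×£440.00 = £3730.00
  £66.60 + 12.6% × (£3730.00 − £1800.00) = £66.60 + 12.6% × £1930.00 = £309.78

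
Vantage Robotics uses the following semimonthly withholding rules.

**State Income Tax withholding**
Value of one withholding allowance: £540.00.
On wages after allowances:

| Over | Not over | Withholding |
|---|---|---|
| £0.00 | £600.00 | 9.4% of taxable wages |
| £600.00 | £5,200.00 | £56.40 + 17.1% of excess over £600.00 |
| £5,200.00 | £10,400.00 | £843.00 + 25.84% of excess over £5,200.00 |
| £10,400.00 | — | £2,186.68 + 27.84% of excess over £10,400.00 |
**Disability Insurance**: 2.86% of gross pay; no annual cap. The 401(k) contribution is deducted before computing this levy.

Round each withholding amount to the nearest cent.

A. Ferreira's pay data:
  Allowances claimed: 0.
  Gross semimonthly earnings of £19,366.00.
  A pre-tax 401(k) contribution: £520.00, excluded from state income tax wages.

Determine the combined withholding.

State Income Tax: taxable = £19,366.00 − £520.00 = £18,846.00
  £2,186.68 + 27.84% × (£18,846.00 − £10,400.00) = £2,186.68 + 27.84% × £8,446.00 = £4,538.05
Disability Insurance: 2.86% × £18,846.00 = £539.00
Total: £4,538.05 + £539.00 = £5,077.05

£5,077.05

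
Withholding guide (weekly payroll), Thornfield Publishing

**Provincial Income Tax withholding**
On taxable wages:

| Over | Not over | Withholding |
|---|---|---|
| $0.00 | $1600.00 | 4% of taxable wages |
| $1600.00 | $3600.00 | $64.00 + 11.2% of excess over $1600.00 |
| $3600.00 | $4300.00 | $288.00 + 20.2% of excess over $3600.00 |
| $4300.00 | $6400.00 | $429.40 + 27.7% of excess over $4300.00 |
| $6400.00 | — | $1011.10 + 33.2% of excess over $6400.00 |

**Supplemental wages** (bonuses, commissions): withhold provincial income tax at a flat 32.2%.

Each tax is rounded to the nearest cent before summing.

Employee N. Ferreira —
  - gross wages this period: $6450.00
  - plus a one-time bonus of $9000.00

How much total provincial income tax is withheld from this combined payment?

$3925.70

Provincial Income Tax: taxable = $6450.00
  $1011.10 + 33.2% × ($6450.00 − $6400.00) = $1011.10 + 33.2% × $50.00 = $1027.70
Supplemental (32.2% flat on bonus): 32.2% × $9000.00 = $2898.00
Total provincial income tax: $1027.70 + $2898.00 = $3925.70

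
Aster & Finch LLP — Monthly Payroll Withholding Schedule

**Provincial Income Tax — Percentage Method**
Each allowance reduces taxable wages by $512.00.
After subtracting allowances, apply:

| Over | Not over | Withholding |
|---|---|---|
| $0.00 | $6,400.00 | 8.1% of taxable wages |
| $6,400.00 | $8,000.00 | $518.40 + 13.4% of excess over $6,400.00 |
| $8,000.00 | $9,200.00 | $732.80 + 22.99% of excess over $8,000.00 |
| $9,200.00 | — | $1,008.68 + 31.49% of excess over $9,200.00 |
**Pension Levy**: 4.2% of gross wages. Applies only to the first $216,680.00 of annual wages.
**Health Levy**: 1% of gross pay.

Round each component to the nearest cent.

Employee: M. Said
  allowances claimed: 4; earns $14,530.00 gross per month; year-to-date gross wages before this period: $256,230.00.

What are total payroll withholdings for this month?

Provincial Income Tax: taxable = $14,530.00 − 4×$512.00 = $12,482.00
  $1,008.68 + 31.49% × ($12,482.00 − $9,200.00) = $1,008.68 + 31.49% × $3,282.00 = $2,042.18
Pension Levy: YTD $256,230.00 ≥ cap $216,680.00 → $0.00
Health Levy: 1% × $14,530.00 = $145.30
Total: $2,042.18 + $0.00 + $145.30 = $2,187.48

$2,187.48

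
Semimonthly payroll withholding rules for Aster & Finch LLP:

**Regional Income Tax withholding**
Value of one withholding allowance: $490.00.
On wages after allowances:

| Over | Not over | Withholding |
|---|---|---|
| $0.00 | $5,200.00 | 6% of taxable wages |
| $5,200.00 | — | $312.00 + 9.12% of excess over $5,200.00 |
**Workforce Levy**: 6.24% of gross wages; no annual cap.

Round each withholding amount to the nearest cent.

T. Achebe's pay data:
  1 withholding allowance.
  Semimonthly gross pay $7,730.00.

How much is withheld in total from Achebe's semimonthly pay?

Regional Income Tax: taxable = $7,730.00 − 1×$490.00 = $7,240.00
  $312.00 + 9.12% × ($7,240.00 − $5,200.00) = $312.00 + 9.12% × $2,040.00 = $498.05
Workforce Levy: 6.24% × $7,730.00 = $482.35
Total: $498.05 + $482.35 = $980.40

$980.40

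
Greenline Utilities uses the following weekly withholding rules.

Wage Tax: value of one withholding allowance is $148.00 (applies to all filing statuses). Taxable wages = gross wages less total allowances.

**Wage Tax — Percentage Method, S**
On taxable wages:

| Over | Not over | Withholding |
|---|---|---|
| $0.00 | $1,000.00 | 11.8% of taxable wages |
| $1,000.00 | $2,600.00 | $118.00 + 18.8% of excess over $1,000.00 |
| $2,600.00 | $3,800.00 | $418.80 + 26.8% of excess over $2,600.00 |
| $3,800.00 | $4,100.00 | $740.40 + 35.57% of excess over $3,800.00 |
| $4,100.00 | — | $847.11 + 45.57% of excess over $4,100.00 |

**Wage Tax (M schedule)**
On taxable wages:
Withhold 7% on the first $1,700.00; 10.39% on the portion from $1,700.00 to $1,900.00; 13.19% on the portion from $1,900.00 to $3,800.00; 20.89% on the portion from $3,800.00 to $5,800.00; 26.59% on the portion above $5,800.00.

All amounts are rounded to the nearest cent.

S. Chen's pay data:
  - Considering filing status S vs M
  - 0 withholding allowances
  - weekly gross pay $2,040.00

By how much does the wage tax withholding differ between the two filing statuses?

Wage Tax (S): taxable = $2,040.00
  $118.00 + 18.8% × ($2,040.00 − $1,000.00) = $118.00 + 18.8% × $1,040.00 = $313.52
Wage Tax (M): taxable = $2,040.00
  $139.78 + 13.19% × ($2,040.00 − $1,900.00) = $139.78 + 13.19% × $140.00 = $158.25
Difference: |$313.52 − $158.25| = $155.27 (higher under S)

$155.27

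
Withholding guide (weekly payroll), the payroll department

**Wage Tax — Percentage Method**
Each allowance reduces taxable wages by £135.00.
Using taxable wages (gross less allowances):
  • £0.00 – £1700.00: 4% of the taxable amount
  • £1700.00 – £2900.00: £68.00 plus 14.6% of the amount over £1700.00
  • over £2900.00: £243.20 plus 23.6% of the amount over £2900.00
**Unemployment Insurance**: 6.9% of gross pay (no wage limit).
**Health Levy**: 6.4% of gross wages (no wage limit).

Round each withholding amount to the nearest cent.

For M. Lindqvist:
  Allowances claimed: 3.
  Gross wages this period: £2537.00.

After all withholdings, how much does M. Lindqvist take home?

£2068.51

Wage Tax: taxable = £2537.00 − 3×£135.00 = £2132.00
  £68.00 + 14.6% × (£2132.00 − £1700.00) = £68.00 + 14.6% × £432.00 = £131.07
Unemployment Insurance: 6.9% × £2537.00 = £175.05
Health Levy: 6.4% × £2537.00 = £162.37
Total withheld: £131.07 + £175.05 + £162.37 = £468.49
Net pay: £2537.00 − £468.49 = £2068.51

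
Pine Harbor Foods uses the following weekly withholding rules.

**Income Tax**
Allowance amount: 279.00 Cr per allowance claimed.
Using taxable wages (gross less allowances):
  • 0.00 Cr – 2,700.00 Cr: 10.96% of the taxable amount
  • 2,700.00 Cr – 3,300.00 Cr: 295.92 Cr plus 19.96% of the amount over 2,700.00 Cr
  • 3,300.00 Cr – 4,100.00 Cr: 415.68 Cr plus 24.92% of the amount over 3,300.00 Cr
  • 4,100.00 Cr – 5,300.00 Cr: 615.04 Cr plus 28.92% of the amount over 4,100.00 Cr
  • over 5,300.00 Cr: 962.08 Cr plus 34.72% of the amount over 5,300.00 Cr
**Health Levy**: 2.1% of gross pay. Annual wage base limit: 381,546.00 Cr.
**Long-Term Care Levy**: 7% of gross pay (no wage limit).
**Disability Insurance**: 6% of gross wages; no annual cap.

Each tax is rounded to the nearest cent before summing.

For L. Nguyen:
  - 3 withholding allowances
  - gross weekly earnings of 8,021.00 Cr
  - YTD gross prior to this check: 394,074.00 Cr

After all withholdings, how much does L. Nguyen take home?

5,362.07 Cr

Income Tax: taxable = 8,021.00 Cr − 3×279.00 Cr = 7,184.00 Cr
  962.08 Cr + 34.72% × (7,184.00 Cr − 5,300.00 Cr) = 962.08 Cr + 34.72% × 1,884.00 Cr = 1,616.20 Cr
Health Levy: YTD 394,074.00 Cr ≥ cap 381,546.00 Cr → 0.00 Cr
Long-Term Care Levy: 7% × 8,021.00 Cr = 561.47 Cr
Disability Insurance: 6% × 8,021.00 Cr = 481.26 Cr
Total withheld: 1,616.20 Cr + 0.00 Cr + 561.47 Cr + 481.26 Cr = 2,658.93 Cr
Net pay: 8,021.00 Cr − 2,658.93 Cr = 5,362.07 Cr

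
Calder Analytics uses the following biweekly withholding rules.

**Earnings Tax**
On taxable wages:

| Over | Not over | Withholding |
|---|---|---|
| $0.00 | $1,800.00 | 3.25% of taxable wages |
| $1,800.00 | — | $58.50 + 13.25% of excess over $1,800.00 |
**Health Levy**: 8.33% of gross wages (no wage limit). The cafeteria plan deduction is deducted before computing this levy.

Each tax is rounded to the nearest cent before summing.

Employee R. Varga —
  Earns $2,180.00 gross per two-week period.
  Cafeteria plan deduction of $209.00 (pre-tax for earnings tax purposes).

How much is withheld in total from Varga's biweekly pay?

$245.34

Earnings Tax: taxable = $2,180.00 − $209.00 = $1,971.00
  $58.50 + 13.25% × ($1,971.00 − $1,800.00) = $58.50 + 13.25% × $171.00 = $81.16
Health Levy: 8.33% × $1,971.00 = $164.18
Total: $81.16 + $164.18 = $245.34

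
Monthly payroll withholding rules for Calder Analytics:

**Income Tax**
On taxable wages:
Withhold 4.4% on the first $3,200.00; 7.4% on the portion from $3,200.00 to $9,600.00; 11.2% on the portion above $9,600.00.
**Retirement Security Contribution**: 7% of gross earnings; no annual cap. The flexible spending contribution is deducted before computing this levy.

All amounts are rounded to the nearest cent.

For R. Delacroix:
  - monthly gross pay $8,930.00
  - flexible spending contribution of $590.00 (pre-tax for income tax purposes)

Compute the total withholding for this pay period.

Income Tax: taxable = $8,930.00 − $590.00 = $8,340.00
  $140.80 + 7.4% × ($8,340.00 − $3,200.00) = $140.80 + 7.4% × $5,140.00 = $521.16
Retirement Security Contribution: 7% × $8,340.00 = $583.80
Total: $521.16 + $583.80 = $1,104.96

$1,104.96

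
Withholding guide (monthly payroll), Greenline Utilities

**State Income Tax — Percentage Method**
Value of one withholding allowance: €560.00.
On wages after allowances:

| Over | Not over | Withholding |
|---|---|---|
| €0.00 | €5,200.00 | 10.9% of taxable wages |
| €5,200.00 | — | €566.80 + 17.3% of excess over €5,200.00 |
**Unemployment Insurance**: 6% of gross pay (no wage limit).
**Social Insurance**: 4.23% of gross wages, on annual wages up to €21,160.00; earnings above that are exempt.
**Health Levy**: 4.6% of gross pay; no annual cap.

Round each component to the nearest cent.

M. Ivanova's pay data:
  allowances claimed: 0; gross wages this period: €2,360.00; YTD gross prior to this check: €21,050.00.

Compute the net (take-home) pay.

€1,847.95

State Income Tax: taxable = €2,360.00
  10.9% × €2,360.00 = €257.24
Unemployment Insurance: 6% × €2,360.00 = €141.60
Social Insurance: cap €21,160.00 − YTD €21,050.00 = €110.00 subject; 4.23% × €110.00 = €4.65
Health Levy: 4.6% × €2,360.00 = €108.56
Total withheld: €257.24 + €141.60 + €4.65 + €108.56 = €512.05
Net pay: €2,360.00 − €512.05 = €1,847.95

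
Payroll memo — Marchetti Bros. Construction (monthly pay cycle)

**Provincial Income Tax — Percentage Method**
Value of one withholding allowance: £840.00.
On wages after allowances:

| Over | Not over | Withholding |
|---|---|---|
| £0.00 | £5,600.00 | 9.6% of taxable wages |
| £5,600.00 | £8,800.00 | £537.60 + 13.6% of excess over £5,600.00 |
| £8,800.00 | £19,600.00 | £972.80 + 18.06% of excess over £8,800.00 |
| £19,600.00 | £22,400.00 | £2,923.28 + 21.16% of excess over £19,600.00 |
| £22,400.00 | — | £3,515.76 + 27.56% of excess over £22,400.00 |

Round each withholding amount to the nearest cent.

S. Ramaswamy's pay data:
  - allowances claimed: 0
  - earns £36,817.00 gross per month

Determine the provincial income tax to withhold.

Provincial Income Tax: taxable = £36,817.00
  £3,515.76 + 27.56% × (£36,817.00 − £22,400.00) = £3,515.76 + 27.56% × £14,417.00 = £7,489.09

£7,489.09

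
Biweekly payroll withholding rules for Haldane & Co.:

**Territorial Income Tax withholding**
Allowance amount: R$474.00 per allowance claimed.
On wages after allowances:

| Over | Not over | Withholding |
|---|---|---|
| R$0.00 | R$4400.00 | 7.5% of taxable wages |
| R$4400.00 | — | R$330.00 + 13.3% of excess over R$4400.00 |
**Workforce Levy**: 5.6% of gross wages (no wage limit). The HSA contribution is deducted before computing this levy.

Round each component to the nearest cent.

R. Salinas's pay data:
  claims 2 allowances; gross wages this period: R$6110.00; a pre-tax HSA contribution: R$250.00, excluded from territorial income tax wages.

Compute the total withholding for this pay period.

R$726.26

Territorial Income Tax: taxable = R$6110.00 − R$250.00 − 2×R$474.00 = R$4912.00
  R$330.00 + 13.3% × (R$4912.00 − R$4400.00) = R$330.00 + 13.3% × R$512.00 = R$398.10
Workforce Levy: 5.6% × R$5860.00 = R$328.16
Total: R$398.10 + R$328.16 = R$726.26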